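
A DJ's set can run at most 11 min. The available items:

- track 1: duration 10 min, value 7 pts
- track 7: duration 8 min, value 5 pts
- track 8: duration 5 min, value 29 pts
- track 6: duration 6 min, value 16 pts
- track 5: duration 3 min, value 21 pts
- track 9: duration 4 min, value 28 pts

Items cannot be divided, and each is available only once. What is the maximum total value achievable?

57 pts

This is a 0/1 knapsack; check combinations near the capacity.
- track 8+track 9: duration 5+4=9, value 29+28=57
- track 8+track 5: duration 5+3=8, value 29+21=50
- track 5+track 9: duration 3+4=7, value 21+28=49
- track 8+track 6: duration 5+6=11, value 29+16=45
Best: 57 pts.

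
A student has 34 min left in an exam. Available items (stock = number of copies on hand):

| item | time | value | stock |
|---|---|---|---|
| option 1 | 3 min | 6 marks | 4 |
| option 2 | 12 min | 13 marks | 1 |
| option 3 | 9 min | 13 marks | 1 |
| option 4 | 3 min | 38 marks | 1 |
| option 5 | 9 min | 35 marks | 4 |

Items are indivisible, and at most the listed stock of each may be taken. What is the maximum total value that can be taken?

149 marks

Best selections within time 34 and stock limits:
- 1×option 1 + 1×option 4 + 3×option 5: time 33, value 149
- 1×option 4 + 3×option 5: time 30, value 143
Best: 149 marks.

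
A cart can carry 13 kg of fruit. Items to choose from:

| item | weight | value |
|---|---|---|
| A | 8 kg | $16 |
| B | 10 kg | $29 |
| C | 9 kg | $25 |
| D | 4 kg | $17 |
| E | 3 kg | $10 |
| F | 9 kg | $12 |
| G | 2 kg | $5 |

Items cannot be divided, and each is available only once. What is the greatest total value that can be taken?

$42

Check high-value combinations within 13 kg:
- C+D: weight 9+4=13, value 25+17=42
- B+E: weight 10+3=13, value 29+10=39
- C+E: weight 9+3=12, value 25+10=35
Best: $42.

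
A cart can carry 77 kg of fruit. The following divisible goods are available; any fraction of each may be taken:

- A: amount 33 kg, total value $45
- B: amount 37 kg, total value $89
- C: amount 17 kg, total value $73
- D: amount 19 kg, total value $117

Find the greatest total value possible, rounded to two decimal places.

Take in order of value per unit:
- D (117/19 per unit): all 19 → value 117, running total 117.00
- C (73/17 per unit): all 17 → value 73, running total 190.00
- B (89/37 per unit): all 37 → value 89, running total 279.00
- A (45/33 per unit): 4 of 33 → value 4×45/33 = 5.4545, running total 284.45
Total 284.45.

284.45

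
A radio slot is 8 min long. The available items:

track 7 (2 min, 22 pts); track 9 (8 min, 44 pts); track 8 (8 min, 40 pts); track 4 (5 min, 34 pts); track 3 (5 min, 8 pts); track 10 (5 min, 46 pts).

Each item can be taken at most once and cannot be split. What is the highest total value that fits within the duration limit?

This is a 0/1 knapsack; check combinations near the capacity.
- track 7+track 10: duration 2+5=7, value 22+46=68
- track 7+track 4: duration 2+5=7, value 22+34=56
- track 10: duration 5, value 46
- track 9: duration 8, value 44
- track 8: duration 8, value 40
Best: 68 pts.

68 pts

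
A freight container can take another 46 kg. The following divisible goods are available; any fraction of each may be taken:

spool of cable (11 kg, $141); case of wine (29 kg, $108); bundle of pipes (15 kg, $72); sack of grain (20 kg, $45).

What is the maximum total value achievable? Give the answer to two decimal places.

287.48

Take in order of value per unit:
- spool of cable (141/11 per unit): all 11 → value 141, running total 141.00
- bundle of pipes (72/15 per unit): all 15 → value 72, running total 213.00
- case of wine (108/29 per unit): 20 of 29 → value 20×108/29 = 74.4828, running total 287.48
Total 287.48.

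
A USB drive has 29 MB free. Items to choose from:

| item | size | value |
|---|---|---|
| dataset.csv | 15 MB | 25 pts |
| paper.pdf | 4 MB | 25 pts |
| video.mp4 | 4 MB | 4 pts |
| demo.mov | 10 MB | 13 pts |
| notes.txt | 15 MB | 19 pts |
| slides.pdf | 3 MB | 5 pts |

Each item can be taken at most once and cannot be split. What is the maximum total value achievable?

63 pts

This is a 0/1 knapsack; check combinations near the capacity.
- dataset.csv+paper.pdf+demo.mov: size 15+4+10=29, value 25+25+13=63
- dataset.csv+paper.pdf+video.mp4+slides.pdf: size 15+4+4+3=26, value 25+25+4+5=59
- paper.pdf+demo.mov+notes.txt: size 4+10+15=29, value 25+13+19=57
- dataset.csv+paper.pdf+slides.pdf: size 15+4+3=22, value 25+25+5=55
- dataset.csv+paper.pdf+video.mp4: size 15+4+4=23, value 25+25+4=54
Best: 63 pts.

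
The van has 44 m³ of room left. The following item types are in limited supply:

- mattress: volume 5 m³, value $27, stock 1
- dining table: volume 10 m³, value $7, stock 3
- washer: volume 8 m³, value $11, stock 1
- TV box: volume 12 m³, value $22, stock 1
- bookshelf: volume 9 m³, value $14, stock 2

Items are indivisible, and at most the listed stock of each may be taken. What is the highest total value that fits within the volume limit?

$88

Best selections within volume 44 and stock limits:
- 1×mattress + 1×washer + 1×TV box + 2×bookshelf: volume 43, value 88
- 1×mattress + 1×dining table + 1×washer + 1×TV box + 1×bookshelf: volume 44, value 81
- 1×mattress + 1×TV box + 2×bookshelf: volume 35, value 77
- 1×mattress + 1×washer + 1×TV box + 1×bookshelf: volume 34, value 74
Best: $88.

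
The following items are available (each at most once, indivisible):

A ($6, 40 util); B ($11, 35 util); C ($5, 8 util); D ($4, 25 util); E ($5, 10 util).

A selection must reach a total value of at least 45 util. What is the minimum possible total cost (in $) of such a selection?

Subsets with value ≥ 45, sorted by total cost:
- A+D: cost 10, value 65
- A+E: cost 11, value 50
- A+C: cost 11, value 48
- A+D+E: cost 15, value 75
Minimum cost: 10 $.

10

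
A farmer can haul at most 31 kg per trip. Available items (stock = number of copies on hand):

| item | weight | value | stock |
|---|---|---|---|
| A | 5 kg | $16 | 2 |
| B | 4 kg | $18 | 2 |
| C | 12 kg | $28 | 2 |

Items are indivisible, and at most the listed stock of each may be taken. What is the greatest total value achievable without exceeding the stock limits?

Top feasible selections:
- 2×A + 2×B + 1×C: weight 30, value 96
- 1×A + 2×B + 1×C: weight 25, value 80
- 2×A + 1×B + 1×C: weight 26, value 78
- 1×B + 2×C: weight 28, value 74
Best: $96.

$96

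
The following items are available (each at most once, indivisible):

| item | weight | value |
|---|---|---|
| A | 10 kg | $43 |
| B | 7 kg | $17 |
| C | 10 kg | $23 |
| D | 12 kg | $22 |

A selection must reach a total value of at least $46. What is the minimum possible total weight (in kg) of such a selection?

17

Subsets with value ≥ 46, sorted by total weight:
- A+B: weight 17, value 60
- A+C: weight 20, value 66
- A+D: weight 22, value 65
- A+B+C: weight 27, value 83
Minimum weight: 17 kg.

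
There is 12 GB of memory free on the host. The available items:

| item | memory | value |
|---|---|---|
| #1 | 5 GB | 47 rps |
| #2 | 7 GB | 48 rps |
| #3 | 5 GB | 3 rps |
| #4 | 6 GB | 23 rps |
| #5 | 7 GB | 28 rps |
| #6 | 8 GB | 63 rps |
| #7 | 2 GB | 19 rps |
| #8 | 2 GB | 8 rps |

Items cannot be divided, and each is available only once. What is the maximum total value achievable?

95 rps

Check high-value combinations within 12 GB:
- #1+#2: memory 5+7=12, value 47+48=95
- #6+#7+#8: memory 8+2+2=12, value 63+19+8=90
- #6+#7: memory 8+2=10, value 63+19=82
Best: 95 rps.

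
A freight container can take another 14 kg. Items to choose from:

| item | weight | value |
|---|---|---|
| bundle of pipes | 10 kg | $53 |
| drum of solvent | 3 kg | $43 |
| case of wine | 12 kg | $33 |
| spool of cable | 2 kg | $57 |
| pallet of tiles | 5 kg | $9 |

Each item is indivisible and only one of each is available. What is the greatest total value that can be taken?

$110

This is a 0/1 knapsack; check combinations near the capacity.
- bundle of pipes+spool of cable: weight 10+2=12, value 53+57=110
- drum of solvent+spool of cable+pallet of tiles: weight 3+2+5=10, value 43+57+9=109
- drum of solvent+spool of cable: weight 3+2=5, value 43+57=100
- bundle of pipes+drum of solvent: weight 10+3=13, value 53+43=96
- case of wine+spool of cable: weight 12+2=14, value 33+57=90
Best: $110.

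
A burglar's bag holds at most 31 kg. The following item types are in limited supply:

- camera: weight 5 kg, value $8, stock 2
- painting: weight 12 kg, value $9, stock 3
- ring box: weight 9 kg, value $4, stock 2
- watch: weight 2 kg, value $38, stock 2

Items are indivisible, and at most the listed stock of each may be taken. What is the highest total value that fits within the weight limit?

$101

Top feasible selections:
- 2×camera + 1×painting + 2×watch: weight 26, value 101
- 1×camera + 1×painting + 1×ring box + 2×watch: weight 30, value 97
- 2×camera + 1×ring box + 2×watch: weight 23, value 96
Best: $101.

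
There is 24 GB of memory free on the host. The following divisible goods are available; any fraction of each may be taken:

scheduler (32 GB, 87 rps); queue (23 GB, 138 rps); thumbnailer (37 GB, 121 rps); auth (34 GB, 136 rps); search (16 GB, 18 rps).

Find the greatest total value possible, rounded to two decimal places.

142.00

Take in order of value per unit:
- queue (138/23 per unit): all 23 → value 138, running total 138.00
- auth (136/34 per unit): 1 of 34 → value 1×136/34 = 4.0000, running total 142.00
Total 142.00.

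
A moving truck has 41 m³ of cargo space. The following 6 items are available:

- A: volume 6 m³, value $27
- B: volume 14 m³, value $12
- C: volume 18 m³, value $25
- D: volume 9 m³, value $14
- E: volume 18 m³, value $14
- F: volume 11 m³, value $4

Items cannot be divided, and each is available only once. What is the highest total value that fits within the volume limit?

$66

This is a 0/1 knapsack; check combinations near the capacity.
- A+C+D: volume 6+18+9=33, value 27+25+14=66
- A+B+C: volume 6+14+18=38, value 27+12+25=64
- A+B+D+F: volume 6+14+9+11=40, value 27+12+14+4=57
Best: $66.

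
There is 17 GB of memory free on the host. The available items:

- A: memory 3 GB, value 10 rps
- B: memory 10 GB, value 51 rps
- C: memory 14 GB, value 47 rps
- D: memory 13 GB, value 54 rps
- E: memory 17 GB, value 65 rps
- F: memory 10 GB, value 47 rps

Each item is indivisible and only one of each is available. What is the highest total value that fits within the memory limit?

65 rps

This is a 0/1 knapsack; check combinations near the capacity.
- E: memory 17, value 65
- A+D: memory 3+13=16, value 10+54=64
- A+B: memory 3+10=13, value 10+51=61
- A+F: memory 3+10=13, value 10+47=57
- A+C: memory 3+14=17, value 10+47=57
Best: 65 rps.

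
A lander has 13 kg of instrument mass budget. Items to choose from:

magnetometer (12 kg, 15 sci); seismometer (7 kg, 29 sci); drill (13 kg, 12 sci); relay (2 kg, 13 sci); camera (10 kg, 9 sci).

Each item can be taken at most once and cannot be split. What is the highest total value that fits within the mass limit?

Check high-value combinations within 13 kg:
- seismometer+relay: mass 7+2=9, value 29+13=42
- seismometer: mass 7, value 29
- relay+camera: mass 2+10=12, value 13+9=22
- magnetometer: mass 12, value 15
Best: 42 sci.

42 sci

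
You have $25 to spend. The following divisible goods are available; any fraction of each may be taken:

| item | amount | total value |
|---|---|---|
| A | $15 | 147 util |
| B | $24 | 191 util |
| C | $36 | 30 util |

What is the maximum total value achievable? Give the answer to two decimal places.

Take in order of value per unit:
- A (147/15 per unit): all 15 → value 147, running total 147.00
- B (191/24 per unit): 10 of 24 → value 10×191/24 = 79.5833, running total 226.58
Total 226.58.

226.58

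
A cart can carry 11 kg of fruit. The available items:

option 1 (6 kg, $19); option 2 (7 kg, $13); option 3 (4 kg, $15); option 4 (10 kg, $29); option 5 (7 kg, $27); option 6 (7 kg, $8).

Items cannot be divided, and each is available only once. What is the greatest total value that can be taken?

Check high-value combinations within 11 kg:
- option 3+option 5: weight 4+7=11, value 15+27=42
- option 1+option 3: weight 6+4=10, value 19+15=34
- option 4: weight 10, value 29
- option 2+option 3: weight 7+4=11, value 13+15=28
Best: $42.

$42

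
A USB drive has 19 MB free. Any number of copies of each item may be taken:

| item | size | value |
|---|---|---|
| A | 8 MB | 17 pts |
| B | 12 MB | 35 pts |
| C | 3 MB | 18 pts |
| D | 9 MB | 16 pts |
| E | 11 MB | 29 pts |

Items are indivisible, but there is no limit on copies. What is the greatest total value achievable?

Best value-per-unit is C at 18/3, and filling with it alone uses size 6×3=18. No mix of the others beats 6×18 = 108.

108 pts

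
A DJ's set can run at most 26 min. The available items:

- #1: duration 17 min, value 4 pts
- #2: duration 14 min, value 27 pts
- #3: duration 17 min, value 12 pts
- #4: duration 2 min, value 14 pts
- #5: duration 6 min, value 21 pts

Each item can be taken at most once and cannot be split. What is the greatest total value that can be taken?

62 pts

Check high-value combinations within 26 min:
- #2+#4+#5: duration 14+2+6=22, value 27+14+21=62
- #2+#5: duration 14+6=20, value 27+21=48
- #3+#4+#5: duration 17+2+6=25, value 12+14+21=47
- #2+#4: duration 14+2=16, value 27+14=41
Best: 62 pts.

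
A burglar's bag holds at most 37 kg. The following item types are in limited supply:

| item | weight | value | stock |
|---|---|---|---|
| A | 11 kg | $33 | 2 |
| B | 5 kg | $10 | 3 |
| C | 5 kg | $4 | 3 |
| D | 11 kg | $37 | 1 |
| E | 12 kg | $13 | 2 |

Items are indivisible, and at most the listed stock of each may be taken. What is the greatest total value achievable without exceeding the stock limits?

Top feasible selections:
- 2×A + 1×D: weight 33, value 103
- 1×A + 3×B + 1×D: weight 37, value 100
Best: $103.

$103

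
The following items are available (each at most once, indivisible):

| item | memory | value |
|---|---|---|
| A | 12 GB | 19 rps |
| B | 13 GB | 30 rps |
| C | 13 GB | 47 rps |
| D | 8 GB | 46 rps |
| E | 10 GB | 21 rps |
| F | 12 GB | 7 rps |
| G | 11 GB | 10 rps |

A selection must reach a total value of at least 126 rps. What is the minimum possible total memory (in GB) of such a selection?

Subsets with value ≥ 126, sorted by total memory:
- A+C+D+E: memory 43, value 133
- B+C+D+E: memory 44, value 144
- B+C+D+G: memory 45, value 133
- A+B+C+D: memory 46, value 142
Minimum memory: 43 GB.

43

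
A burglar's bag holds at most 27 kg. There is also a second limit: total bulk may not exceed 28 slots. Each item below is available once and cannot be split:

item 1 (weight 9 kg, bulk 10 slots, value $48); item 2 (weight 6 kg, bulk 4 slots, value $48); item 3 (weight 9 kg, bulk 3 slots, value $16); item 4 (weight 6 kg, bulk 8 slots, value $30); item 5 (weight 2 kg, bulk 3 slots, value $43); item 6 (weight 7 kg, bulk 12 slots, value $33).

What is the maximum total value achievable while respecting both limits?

Feasible sets respecting both limits:
- item 1+item 2+item 4+item 5: weight 23, bulk 25, value 169
- item 1+item 2+item 3+item 5: weight 26, bulk 20, value 155
- item 2+item 4+item 5+item 6: weight 21, bulk 27, value 154
Best: $169.

$169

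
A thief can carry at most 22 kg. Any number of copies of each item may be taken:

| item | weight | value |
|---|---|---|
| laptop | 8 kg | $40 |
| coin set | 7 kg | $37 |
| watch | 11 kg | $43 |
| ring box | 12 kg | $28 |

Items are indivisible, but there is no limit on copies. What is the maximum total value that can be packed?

Best value-per-unit is coin set at 37/7; filling with it alone gives 3×37 = 111.
Optimal mix: 1×laptop + 2×coin set → weight 22, value 114.

$114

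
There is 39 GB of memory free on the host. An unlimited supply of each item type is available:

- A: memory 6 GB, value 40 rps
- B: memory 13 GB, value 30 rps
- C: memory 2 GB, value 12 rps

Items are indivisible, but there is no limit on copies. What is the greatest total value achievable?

252 rps

Best value-per-unit is A at 40/6; filling with it alone gives 6×40 = 240.
Optimal mix: 6×A + 1×C → memory 38, value 252.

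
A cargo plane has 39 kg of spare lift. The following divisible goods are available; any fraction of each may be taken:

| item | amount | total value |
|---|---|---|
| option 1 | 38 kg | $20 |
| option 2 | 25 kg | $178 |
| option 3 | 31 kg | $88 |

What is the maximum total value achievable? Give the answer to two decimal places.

217.74

Take in order of value per unit:
- option 2 (178/25 per unit): all 25 → value 178, running total 178.00
- option 3 (88/31 per unit): 14 of 31 → value 14×88/31 = 39.7419, running total 217.74
Total 217.74.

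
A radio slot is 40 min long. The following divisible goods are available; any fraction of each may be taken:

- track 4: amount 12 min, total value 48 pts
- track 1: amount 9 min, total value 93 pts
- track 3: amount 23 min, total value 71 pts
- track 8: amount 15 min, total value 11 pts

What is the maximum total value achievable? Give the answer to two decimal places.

Take in order of value per unit:
- track 1 (93/9 per unit): all 9 → value 93, running total 93.00
- track 4 (48/12 per unit): all 12 → value 48, running total 141.00
- track 3 (71/23 per unit): 19 of 23 → value 19×71/23 = 58.6522, running total 199.65
Total 199.65.

199.65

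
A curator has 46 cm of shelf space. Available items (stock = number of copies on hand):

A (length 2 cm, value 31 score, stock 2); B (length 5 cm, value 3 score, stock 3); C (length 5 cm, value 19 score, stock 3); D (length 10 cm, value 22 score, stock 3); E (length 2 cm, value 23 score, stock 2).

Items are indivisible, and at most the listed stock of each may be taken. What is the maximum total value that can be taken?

209 score

Top feasible selections:
- 2×A + 3×C + 2×D + 2×E: length 43, value 209
- 2×A + 1×C + 3×D + 2×E: length 43, value 193
- 2×A + 1×B + 2×C + 2×D + 2×E: length 43, value 193
Best: 209 score.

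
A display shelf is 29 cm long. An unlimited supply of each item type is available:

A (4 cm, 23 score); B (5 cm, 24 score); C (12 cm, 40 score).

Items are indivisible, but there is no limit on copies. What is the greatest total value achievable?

162 score

Best value-per-unit is A at 23/4; filling with it alone gives 7×23 = 161.
Optimal mix: 6×A + 1×B → length 29, value 162.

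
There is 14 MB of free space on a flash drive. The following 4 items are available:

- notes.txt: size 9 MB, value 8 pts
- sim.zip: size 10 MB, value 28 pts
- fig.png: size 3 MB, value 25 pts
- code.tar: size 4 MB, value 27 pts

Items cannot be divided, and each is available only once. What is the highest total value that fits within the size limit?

Check high-value combinations within 14 MB:
- sim.zip+code.tar: size 10+4=14, value 28+27=55
- sim.zip+fig.png: size 10+3=13, value 28+25=53
- fig.png+code.tar: size 3+4=7, value 25+27=52
- notes.txt+code.tar: size 9+4=13, value 8+27=35
Best: 55 pts.

55 pts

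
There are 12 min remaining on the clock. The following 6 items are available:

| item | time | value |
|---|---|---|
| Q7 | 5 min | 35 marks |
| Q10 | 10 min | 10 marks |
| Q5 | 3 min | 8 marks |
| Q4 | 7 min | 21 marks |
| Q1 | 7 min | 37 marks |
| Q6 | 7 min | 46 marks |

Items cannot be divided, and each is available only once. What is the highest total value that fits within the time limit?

This is a 0/1 knapsack; check combinations near the capacity.
- Q7+Q6: time 5+7=12, value 35+46=81
- Q7+Q1: time 5+7=12, value 35+37=72
- Q7+Q4: time 5+7=12, value 35+21=56
- Q5+Q6: time 3+7=10, value 8+46=54
- Q6: time 7, value 46
Best: 81 marks.

81 marks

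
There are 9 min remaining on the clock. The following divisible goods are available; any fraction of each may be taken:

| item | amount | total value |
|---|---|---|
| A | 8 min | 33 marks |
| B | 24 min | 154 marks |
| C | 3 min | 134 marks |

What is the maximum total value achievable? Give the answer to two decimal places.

172.50

Take in order of value per unit:
- C (134/3 per unit): all 3 → value 134, running total 134.00
- B (154/24 per unit): 6 of 24 → value 6×154/24 = 38.5000, running total 172.50
Total 172.50.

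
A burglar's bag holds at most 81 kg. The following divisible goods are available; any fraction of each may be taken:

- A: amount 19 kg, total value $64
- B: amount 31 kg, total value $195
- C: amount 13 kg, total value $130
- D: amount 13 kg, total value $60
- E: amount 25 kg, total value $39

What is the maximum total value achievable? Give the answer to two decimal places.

456.80

Take in order of value per unit:
- C (130/13 per unit): all 13 → value 130, running total 130.00
- B (195/31 per unit): all 31 → value 195, running total 325.00
- D (60/13 per unit): all 13 → value 60, running total 385.00
- A (64/19 per unit): all 19 → value 64, running total 449.00
- E (39/25 per unit): 5 of 25 → value 5×39/25 = 7.8000, running total 456.80
Total 456.80.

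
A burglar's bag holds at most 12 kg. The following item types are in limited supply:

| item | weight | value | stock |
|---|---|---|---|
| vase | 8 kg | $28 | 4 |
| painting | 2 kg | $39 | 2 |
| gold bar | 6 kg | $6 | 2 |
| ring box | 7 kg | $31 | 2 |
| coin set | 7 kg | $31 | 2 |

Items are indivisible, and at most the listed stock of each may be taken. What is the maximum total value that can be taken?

$109

Top feasible selections:
- 2×painting + 1×coin set: weight 11, value 109
- 2×painting + 1×ring box: weight 11, value 109
Best: $109.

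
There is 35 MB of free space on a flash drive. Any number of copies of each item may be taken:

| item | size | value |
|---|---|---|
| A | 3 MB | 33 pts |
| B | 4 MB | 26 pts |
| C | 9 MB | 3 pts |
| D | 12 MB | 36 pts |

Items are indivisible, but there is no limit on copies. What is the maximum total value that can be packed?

363 pts

Best value-per-unit is A at 33/3, and filling with it alone uses size 11×3=33. No mix of the others beats 11×33 = 363.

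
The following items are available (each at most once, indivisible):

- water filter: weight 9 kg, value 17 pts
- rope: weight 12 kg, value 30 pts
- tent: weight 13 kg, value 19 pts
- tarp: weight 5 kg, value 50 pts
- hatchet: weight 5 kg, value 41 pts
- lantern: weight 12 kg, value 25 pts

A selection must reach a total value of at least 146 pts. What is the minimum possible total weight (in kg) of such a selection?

34

Subsets with value ≥ 146, sorted by total weight:
- rope+tarp+hatchet+lantern: weight 34, value 146
- water filter+rope+tarp+hatchet+lantern: weight 43, value 163
- water filter+rope+tent+tarp+hatchet: weight 44, value 157
Minimum weight: 34 kg.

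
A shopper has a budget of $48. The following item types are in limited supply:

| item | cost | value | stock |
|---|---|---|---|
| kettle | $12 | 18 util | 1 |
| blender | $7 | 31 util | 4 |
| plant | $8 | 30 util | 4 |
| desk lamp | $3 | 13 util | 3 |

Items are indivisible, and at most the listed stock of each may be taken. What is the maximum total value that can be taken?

197 util

Top feasible selections:
- 4×blender + 2×plant + 1×desk lamp: cost 47, value 197
- 3×blender + 3×plant + 1×desk lamp: cost 48, value 196
Best: 197 util.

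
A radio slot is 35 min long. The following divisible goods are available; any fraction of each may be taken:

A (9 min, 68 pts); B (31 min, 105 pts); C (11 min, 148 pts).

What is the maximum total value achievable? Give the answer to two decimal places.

266.81

Take in order of value per unit:
- C (148/11 per unit): all 11 → value 148, running total 148.00
- A (68/9 per unit): all 9 → value 68, running total 216.00
- B (105/31 per unit): 15 of 31 → value 15×105/31 = 50.8065, running total 266.81
Total 266.81.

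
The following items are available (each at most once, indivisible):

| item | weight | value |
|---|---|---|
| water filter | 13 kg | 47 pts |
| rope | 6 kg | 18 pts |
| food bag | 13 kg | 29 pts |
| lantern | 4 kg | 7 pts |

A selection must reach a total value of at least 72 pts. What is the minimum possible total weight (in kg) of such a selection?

23

Subsets with value ≥ 72, sorted by total weight:
- water filter+rope+lantern: weight 23, value 72
- water filter+food bag: weight 26, value 76
- water filter+food bag+lantern: weight 30, value 83
- water filter+rope+food bag: weight 32, value 94
Minimum weight: 23 kg.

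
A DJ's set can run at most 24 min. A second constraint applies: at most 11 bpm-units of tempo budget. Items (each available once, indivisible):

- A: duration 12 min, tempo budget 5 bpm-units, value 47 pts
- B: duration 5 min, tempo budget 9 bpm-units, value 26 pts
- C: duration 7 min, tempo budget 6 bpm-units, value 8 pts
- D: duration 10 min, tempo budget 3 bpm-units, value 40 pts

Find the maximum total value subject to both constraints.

87 pts

Feasible sets respecting both limits:
- A+D: duration 22, tempo budget 8, value 87
- A+C: duration 19, tempo budget 11, value 55
- C+D: duration 17, tempo budget 9, value 48
- A: duration 12, tempo budget 5, value 47
Best: 87 pts.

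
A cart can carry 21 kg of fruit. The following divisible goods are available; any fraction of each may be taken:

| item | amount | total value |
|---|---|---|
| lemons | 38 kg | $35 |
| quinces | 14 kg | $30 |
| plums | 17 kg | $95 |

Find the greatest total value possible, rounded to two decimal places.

103.57

Take in order of value per unit:
- plums (95/17 per unit): all 17 → value 95, running total 95.00
- quinces (30/14 per unit): 4 of 14 → value 4×30/14 = 8.5714, running total 103.57
Total 103.57.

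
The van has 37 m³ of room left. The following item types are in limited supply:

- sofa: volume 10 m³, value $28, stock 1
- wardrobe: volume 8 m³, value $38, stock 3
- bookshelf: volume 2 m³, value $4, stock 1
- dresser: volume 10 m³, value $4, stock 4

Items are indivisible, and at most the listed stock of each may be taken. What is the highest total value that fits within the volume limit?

Best selections within volume 37 and stock limits:
- 1×sofa + 3×wardrobe + 1×bookshelf: volume 36, value 146
- 1×sofa + 3×wardrobe: volume 34, value 142
- 3×wardrobe + 1×bookshelf + 1×dresser: volume 36, value 122
Best: $146.

$146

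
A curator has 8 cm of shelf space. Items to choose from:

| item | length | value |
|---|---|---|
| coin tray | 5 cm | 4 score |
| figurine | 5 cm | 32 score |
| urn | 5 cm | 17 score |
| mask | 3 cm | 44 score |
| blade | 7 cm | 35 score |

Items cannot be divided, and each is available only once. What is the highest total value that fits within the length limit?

76 score

Check high-value combinations within 8 cm:
- figurine+mask: length 5+3=8, value 32+44=76
- urn+mask: length 5+3=8, value 17+44=61
- coin tray+mask: length 5+3=8, value 4+44=48
- mask: length 3, value 44
Best: 76 score.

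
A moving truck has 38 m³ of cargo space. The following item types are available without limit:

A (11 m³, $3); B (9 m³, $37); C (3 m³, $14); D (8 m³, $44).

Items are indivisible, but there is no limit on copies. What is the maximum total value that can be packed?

Best value-per-unit is D at 44/8; filling with it alone gives 4×44 = 176.
Optimal mix: 2×C + 4×D → volume 38, value 204.

$204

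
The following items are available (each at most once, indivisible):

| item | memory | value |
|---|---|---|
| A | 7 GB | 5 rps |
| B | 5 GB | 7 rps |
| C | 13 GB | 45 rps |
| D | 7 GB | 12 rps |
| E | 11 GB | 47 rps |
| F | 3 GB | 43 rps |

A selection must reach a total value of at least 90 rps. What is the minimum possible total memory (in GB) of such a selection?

Subsets with value ≥ 90, sorted by total memory:
- E+F: memory 14, value 90
- B+E+F: memory 19, value 97
- D+E+F: memory 21, value 102
Minimum memory: 14 GB.

14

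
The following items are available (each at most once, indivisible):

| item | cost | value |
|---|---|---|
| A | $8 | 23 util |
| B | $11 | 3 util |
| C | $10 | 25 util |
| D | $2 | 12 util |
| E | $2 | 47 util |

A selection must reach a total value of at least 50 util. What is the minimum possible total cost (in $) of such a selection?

4

Subsets with value ≥ 50, sorted by total cost:
- D+E: cost 4, value 59
- A+E: cost 10, value 70
Minimum cost: 4 $.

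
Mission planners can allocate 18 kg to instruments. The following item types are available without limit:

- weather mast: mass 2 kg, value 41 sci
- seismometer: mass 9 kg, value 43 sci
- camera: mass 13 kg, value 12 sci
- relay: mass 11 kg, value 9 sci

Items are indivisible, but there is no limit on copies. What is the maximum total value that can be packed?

Best value-per-unit is weather mast at 41/2, and filling with it alone uses mass 9×2=18. No mix of the others beats 9×41 = 369.

369 sci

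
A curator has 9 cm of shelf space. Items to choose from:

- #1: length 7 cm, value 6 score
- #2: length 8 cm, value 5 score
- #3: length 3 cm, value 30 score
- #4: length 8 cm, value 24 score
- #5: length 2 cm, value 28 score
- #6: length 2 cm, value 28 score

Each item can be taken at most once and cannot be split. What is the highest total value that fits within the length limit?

86 score

Check high-value combinations within 9 cm:
- #3+#5+#6: length 3+2+2=7, value 30+28+28=86
- #3+#5: length 3+2=5, value 30+28=58
- #3+#6: length 3+2=5, value 30+28=58
- #5+#6: length 2+2=4, value 28+28=56
- #1+#5: length 7+2=9, value 6+28=34
Best: 86 score.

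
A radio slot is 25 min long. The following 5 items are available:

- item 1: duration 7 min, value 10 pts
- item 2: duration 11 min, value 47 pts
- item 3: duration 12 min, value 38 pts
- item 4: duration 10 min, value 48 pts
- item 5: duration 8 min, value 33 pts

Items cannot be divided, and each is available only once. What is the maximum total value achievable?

95 pts

Check high-value combinations within 25 min:
- item 2+item 4: duration 11+10=21, value 47+48=95
- item 1+item 4+item 5: duration 7+10+8=25, value 10+48+33=91
- item 3+item 4: duration 12+10=22, value 38+48=86
Best: 95 pts.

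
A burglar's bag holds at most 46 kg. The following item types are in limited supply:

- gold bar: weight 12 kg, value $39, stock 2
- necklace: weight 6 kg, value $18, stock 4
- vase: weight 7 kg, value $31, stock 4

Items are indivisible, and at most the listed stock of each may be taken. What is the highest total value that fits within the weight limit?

Best selections within weight 46 and stock limits:
- 1×gold bar + 1×necklace + 4×vase: weight 46, value 181
- 3×necklace + 4×vase: weight 46, value 178
Best: $181.

$181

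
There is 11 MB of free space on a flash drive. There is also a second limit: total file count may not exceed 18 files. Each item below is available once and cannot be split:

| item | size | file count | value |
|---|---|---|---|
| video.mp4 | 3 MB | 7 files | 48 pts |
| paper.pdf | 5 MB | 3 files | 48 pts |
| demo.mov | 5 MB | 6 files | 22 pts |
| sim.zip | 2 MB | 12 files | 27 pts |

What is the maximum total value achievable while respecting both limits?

Feasible sets respecting both limits:
- video.mp4+paper.pdf: size 8, file count 10, value 96
- paper.pdf+sim.zip: size 7, file count 15, value 75
- video.mp4+demo.mov: size 8, file count 13, value 70
- paper.pdf+demo.mov: size 10, file count 9, value 70
Best: 96 pts.

96 pts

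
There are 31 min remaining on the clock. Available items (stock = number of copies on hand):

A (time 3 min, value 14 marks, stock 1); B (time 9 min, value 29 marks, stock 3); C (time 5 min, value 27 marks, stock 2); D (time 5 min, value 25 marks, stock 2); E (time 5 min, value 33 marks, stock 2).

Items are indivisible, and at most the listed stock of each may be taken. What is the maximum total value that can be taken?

170 marks

Best selections within time 31 and stock limits:
- 2×C + 2×D + 2×E: time 30, value 170
- 1×A + 2×C + 1×D + 2×E: time 28, value 159
- 1×A + 1×C + 2×D + 2×E: time 28, value 157
Best: 170 marks.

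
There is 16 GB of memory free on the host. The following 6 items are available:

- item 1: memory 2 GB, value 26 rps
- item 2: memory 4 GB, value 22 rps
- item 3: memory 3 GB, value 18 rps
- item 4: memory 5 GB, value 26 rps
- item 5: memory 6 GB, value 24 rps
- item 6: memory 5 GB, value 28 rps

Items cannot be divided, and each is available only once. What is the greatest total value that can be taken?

Check high-value combinations within 16 GB:
- item 1+item 2+item 4+item 6: memory 2+4+5+5=16, value 26+22+26+28=102
- item 1+item 3+item 4+item 6: memory 2+3+5+5=15, value 26+18+26+28=98
- item 1+item 3+item 5+item 6: memory 2+3+6+5=16, value 26+18+24+28=96
- item 1+item 2+item 3+item 6: memory 2+4+3+5=14, value 26+22+18+28=94
- item 1+item 3+item 4+item 5: memory 2+3+5+6=16, value 26+18+26+24=94
Best: 102 rps.

102 rps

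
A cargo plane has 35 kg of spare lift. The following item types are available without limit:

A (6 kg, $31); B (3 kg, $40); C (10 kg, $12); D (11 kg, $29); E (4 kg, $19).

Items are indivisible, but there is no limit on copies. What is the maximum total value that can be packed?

Best value-per-unit is B at 40/3, and filling with it alone uses weight 11×3=33. No mix of the others beats 11×40 = 440.

$440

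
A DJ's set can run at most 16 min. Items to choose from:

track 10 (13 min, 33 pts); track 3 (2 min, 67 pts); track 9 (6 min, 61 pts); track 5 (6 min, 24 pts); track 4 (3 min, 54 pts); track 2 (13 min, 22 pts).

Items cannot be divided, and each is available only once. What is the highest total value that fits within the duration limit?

182 pts

This is a 0/1 knapsack; check combinations near the capacity.
- track 3+track 9+track 4: duration 2+6+3=11, value 67+61+54=182
- track 3+track 9+track 5: duration 2+6+6=14, value 67+61+24=152
- track 3+track 5+track 4: duration 2+6+3=11, value 67+24+54=145
- track 9+track 5+track 4: duration 6+6+3=15, value 61+24+54=139
- track 3+track 9: duration 2+6=8, value 67+61=128
Best: 182 pts.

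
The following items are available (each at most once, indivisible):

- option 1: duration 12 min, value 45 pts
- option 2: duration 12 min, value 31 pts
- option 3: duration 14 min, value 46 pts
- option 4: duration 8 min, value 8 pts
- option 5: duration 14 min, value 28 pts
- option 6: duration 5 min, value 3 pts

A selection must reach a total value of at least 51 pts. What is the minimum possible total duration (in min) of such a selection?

Subsets with value ≥ 51, sorted by total duration:
- option 1+option 4: duration 20, value 53
- option 3+option 4: duration 22, value 54
- option 1+option 2: duration 24, value 76
Minimum duration: 20 min.

20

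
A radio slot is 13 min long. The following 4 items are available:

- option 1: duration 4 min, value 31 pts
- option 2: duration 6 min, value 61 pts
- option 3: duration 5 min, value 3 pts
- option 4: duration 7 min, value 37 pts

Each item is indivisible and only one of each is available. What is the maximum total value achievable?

98 pts

Check high-value combinations within 13 min:
- option 2+option 4: duration 6+7=13, value 61+37=98
- option 1+option 2: duration 4+6=10, value 31+61=92
- option 1+option 4: duration 4+7=11, value 31+37=68
- option 2+option 3: duration 6+5=11, value 61+3=64
- option 2: duration 6, value 61
Best: 98 pts.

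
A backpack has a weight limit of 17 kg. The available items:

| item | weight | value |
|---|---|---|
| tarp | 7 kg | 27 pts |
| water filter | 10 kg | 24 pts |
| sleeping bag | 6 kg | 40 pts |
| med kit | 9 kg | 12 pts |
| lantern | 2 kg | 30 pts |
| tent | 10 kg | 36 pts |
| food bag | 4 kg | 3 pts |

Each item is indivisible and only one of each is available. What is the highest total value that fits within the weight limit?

Check high-value combinations within 17 kg:
- tarp+sleeping bag+lantern: weight 7+6+2=15, value 27+40+30=97
- sleeping bag+med kit+lantern: weight 6+9+2=17, value 40+12+30=82
- sleeping bag+tent: weight 6+10=16, value 40+36=76
- sleeping bag+lantern+food bag: weight 6+2+4=12, value 40+30+3=73
- sleeping bag+lantern: weight 6+2=8, value 40+30=70
Best: 97 pts.

97 pts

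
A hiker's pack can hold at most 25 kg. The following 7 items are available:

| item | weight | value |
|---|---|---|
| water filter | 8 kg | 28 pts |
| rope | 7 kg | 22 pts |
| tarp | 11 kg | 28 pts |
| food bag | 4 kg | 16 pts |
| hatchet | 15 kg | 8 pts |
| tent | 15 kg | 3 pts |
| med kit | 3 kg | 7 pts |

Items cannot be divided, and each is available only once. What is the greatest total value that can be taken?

73 pts

Check high-value combinations within 25 kg:
- water filter+rope+food bag+med kit: weight 8+7+4+3=22, value 28+22+16+7=73
- rope+tarp+food bag+med kit: weight 7+11+4+3=25, value 22+28+16+7=73
- water filter+tarp+food bag: weight 8+11+4=23, value 28+28+16=72
Best: 73 pts.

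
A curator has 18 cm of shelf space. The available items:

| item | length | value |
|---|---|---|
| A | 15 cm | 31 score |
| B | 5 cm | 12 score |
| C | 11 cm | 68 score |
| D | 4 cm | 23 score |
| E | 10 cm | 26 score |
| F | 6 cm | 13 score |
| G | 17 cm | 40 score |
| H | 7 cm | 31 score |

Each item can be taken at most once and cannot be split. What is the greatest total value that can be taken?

Check high-value combinations within 18 cm:
- C+H: length 11+7=18, value 68+31=99
- C+D: length 11+4=15, value 68+23=91
- C+F: length 11+6=17, value 68+13=81
- B+C: length 5+11=16, value 12+68=80
Best: 99 score.

99 score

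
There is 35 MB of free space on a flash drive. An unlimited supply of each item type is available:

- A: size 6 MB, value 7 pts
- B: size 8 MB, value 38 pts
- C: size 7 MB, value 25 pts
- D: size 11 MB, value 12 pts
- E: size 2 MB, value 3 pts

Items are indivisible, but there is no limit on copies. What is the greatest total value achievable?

Best value-per-unit is B at 38/8; filling with it alone gives 4×38 = 152.
Optimal mix: 4×B + 1×E → size 34, value 155.

155 pts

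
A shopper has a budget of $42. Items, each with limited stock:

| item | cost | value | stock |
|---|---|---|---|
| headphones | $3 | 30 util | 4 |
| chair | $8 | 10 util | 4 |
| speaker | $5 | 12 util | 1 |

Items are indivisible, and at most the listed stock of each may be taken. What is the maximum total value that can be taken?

Best selections within cost 42 and stock limits:
- 4×headphones + 3×chair + 1×speaker: cost 41, value 162
- 4×headphones + 2×chair + 1×speaker: cost 33, value 152
- 4×headphones + 3×chair: cost 36, value 150
- 4×headphones + 1×chair + 1×speaker: cost 25, value 142
Best: 162 util.

162 util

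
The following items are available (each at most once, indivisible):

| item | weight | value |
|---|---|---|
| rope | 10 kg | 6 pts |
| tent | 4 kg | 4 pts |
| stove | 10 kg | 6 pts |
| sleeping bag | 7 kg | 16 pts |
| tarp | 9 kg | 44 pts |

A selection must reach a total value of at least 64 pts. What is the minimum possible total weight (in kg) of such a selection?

Subsets with value ≥ 64, sorted by total weight:
- tent+sleeping bag+tarp: weight 20, value 64
- rope+sleeping bag+tarp: weight 26, value 66
- stove+sleeping bag+tarp: weight 26, value 66
Minimum weight: 20 kg.

20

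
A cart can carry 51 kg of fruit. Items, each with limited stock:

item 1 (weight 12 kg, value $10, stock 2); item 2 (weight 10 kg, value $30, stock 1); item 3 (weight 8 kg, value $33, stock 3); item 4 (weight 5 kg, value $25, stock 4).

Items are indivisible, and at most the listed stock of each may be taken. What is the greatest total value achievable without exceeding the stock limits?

$204

Top feasible selections:
- 1×item 2 + 3×item 3 + 3×item 4: weight 49, value 204
- 3×item 3 + 4×item 4: weight 44, value 199
- 1×item 2 + 2×item 3 + 4×item 4: weight 46, value 196
Best: $204.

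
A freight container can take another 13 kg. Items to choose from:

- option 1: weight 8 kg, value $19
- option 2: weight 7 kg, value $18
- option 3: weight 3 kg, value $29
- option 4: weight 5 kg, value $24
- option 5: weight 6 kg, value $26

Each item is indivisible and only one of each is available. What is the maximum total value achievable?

$55

This is a 0/1 knapsack; check combinations near the capacity.
- option 3+option 5: weight 3+6=9, value 29+26=55
- option 3+option 4: weight 3+5=8, value 29+24=53
- option 4+option 5: weight 5+6=11, value 24+26=50
Best: $55.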